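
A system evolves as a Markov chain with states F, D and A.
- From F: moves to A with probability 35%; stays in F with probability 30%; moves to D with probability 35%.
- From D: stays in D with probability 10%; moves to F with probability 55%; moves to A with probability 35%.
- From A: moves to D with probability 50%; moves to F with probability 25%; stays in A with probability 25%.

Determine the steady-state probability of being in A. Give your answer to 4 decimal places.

0.3182

Let the stationary distribution be π with π = πP and π_1 + π_2 + π_3 = 1.
π_1 = 0.3·π_1 + 0.55·π_2 + 0.25·π_3
π_2 = 0.35·π_1 + 0.1·π_2 + 0.5·π_3
Solving with the normalization constraint gives π = (0.3636, 0.3182, 0.3182).
So the stationary probability of A is 0.3182.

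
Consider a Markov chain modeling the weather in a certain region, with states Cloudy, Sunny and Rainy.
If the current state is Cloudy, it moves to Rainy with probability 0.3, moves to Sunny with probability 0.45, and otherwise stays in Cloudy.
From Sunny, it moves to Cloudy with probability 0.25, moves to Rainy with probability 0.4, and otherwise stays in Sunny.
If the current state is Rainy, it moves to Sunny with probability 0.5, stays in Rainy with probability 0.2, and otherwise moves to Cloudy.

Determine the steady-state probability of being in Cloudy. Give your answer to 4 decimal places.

Let the stationary distribution be π with π = πP and π_1 + π_2 + π_3 = 1.
π_1 = 0.25·π_1 + 0.25·π_2 + 0.3·π_3
π_2 = 0.45·π_1 + 0.35·π_2 + 0.5·π_3
Solving with the normalization constraint gives π = (0.2656, 0.4232, 0.3112).
So the stationary probability of Cloudy is 0.2656.

0.2656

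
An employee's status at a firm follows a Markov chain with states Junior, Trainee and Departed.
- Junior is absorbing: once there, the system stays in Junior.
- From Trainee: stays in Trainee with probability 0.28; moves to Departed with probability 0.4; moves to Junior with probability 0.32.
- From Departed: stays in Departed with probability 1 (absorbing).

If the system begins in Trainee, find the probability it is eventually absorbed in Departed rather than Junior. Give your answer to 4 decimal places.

Let h(s) be the probability of absorption at Departed starting from transient state s. Then h(Departed) = 1 and h(Junior) = 0. By first-step analysis:
h(Trainee) = 0.32·0 + 0.28·h(Trainee) + 0.4·1
Solving: h(Trainee) = 0.5556.
Starting from Trainee, the probability is 0.5556.

0.5556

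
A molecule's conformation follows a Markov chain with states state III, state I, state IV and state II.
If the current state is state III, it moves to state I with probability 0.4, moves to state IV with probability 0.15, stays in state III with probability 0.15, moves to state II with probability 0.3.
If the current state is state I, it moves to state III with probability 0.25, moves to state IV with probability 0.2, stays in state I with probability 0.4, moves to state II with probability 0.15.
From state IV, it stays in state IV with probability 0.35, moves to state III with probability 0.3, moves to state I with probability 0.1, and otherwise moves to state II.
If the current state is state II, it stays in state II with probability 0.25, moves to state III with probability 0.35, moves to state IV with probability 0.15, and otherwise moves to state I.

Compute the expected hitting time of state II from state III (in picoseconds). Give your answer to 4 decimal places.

Let t(s) be the expected number of picoseconds to first reach state II from state s, with t(state II) = 0. Conditioning on the first picosecond:
t(state III) = 1 + 0.15·t(state III) + 0.4·t(state I) + 0.15·t(state IV)
t(state I) = 1 + 0.25·t(state III) + 0.4·t(state I) + 0.2·t(state IV)
t(state IV) = 1 + 0.3·t(state III) + 0.1·t(state I) + 0.35·t(state IV)
Solving: t(state III) = 4.1849, t(state I) = 4.8139, t(state IV) = 4.2105.
Expected picoseconds from state III to state II: 4.1849.

4.1849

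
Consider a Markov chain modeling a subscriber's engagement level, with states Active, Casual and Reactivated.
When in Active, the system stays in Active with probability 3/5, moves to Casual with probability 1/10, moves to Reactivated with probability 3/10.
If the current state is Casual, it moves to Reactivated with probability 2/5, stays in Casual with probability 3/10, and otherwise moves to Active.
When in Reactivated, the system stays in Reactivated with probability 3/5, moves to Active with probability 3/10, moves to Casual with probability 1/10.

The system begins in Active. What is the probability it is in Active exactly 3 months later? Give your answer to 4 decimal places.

0.4440

Propagate the distribution vector 3 months from Active.
After 0 months: (1.0000, 0.0000, 0.0000)
After 1 month: (0.6000, 0.1000, 0.3000)
After 2 months: (0.4800, 0.1200, 0.4000)
After 3 months: (0.4440, 0.1240, 0.4320)
P(in Active after 3 months) = 0.4440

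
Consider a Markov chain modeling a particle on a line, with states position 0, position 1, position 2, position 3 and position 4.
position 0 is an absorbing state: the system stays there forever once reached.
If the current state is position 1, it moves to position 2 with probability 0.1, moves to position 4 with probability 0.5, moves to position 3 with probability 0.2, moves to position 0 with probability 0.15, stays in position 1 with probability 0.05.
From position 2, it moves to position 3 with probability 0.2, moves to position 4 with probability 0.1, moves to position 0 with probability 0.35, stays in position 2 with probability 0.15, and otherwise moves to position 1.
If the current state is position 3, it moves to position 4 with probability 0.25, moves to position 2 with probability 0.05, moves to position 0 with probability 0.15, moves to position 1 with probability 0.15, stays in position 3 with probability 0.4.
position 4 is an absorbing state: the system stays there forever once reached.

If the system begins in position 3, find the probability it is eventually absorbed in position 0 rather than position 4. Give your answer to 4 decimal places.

Let h(s) be the probability of absorption at position 0 starting from transient state s. Then h(position 0) = 1 and h(position 4) = 0. By first-step analysis:
h(position 1) = 0.15·1 + 0.05·h(position 1) + 0.1·h(position 2) + 0.2·h(position 3) + 0.5·0
h(position 2) = 0.35·1 + 0.2·h(position 1) + 0.15·h(position 2) + 0.2·h(position 3) + 0.1·0
h(position 3) = 0.15·1 + 0.15·h(position 1) + 0.05·h(position 2) + 0.4·h(position 3) + 0.25·0
Solving: h(position 1) = 0.2960, h(position 2) = 0.5688, h(position 3) = 0.3714.
Starting from position 3, the probability is 0.3714.

0.3714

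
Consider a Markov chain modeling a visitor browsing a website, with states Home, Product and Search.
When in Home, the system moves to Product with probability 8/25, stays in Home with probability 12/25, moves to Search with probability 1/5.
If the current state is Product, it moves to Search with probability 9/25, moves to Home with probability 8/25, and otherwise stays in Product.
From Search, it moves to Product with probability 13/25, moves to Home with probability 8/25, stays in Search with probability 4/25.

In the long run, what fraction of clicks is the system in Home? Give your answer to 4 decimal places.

Let the stationary distribution be π with π = πP and π_1 + π_2 + π_3 = 1.
π_1 = 0.48·π_1 + 0.32·π_2 + 0.32·π_3
π_2 = 0.32·π_1 + 0.32·π_2 + 0.52·π_3
Solving with the normalization constraint gives π = (0.3810, 0.3698, 0.2492).
So the stationary probability of Home is 0.3810.

0.3810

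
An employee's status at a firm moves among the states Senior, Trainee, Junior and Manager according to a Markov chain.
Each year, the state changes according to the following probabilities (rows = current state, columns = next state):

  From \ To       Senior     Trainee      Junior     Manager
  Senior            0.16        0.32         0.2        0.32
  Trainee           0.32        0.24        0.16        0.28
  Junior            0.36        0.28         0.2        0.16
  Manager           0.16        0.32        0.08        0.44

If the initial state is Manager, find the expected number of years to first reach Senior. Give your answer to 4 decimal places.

4.3440

Let t(s) be the expected number of years to first reach Senior from state s, with t(Senior) = 0. Conditioning on the first year:
t(Trainee) = 1 + 0.24·t(Trainee) + 0.16·t(Junior) + 0.28·t(Manager)
t(Junior) = 1 + 0.28·t(Trainee) + 0.2·t(Junior) + 0.16·t(Manager)
t(Manager) = 1 + 0.32·t(Trainee) + 0.08·t(Junior) + 0.44·t(Manager)
Solving: t(Trainee) = 3.6297, t(Junior) = 3.3892, t(Manager) = 4.3440.
Expected years from Manager to Senior: 4.3440.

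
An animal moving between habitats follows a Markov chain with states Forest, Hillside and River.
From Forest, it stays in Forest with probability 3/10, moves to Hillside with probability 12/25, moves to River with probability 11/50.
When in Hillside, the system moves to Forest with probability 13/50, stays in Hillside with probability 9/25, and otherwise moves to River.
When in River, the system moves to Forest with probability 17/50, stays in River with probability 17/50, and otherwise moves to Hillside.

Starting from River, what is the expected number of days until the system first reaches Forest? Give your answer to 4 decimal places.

Let t(s) be the expected number of days to first reach Forest from state s, with t(Forest) = 0. Conditioning on the first day:
t(Hillside) = 1 + 0.36·t(Hillside) + 0.38·t(River)
t(River) = 1 + 0.32·t(Hillside) + 0.34·t(River)
Solving: t(Hillside) = 3.4574, t(River) = 3.1915.
Expected days from River to Forest: 3.1915.

3.1915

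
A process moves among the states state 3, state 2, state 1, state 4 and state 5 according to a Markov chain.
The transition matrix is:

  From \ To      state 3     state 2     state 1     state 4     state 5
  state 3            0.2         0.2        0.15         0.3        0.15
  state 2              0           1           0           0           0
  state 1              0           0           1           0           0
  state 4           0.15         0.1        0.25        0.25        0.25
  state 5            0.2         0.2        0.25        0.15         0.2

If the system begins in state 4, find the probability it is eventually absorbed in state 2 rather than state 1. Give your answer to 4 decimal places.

Let h(s) be the probability of absorption at state 2 starting from transient state s. Then h(state 2) = 1 and h(state 1) = 0. By first-step analysis:
h(state 3) = 0.2·h(state 3) + 0.2·1 + 0.15·0 + 0.3·h(state 4) + 0.15·h(state 5)
h(state 4) = 0.15·h(state 3) + 0.1·1 + 0.25·0 + 0.25·h(state 4) + 0.25·h(state 5)
h(state 5) = 0.2·h(state 3) + 0.2·1 + 0.25·0 + 0.15·h(state 4) + 0.2·h(state 5)
Solving: h(state 3) = 0.4724, h(state 4) = 0.3739, h(state 5) = 0.4382.
Starting from state 4, the probability is 0.3739.

0.3739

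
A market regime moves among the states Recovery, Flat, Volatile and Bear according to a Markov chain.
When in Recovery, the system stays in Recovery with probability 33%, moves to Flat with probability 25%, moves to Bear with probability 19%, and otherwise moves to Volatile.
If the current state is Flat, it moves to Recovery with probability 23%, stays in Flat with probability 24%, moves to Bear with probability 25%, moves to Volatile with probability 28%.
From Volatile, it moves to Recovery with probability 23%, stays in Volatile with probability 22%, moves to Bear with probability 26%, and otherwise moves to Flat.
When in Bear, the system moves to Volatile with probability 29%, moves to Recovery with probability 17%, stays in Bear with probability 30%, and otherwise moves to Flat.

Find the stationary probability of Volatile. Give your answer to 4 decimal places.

0.2553

Let the stationary distribution be π with π = πP and π_1 + π_2 + π_3 + π_4 = 1.
π_1 = 0.33·π_1 + 0.23·π_2 + 0.23·π_3 + 0.17·π_4
π_2 = 0.25·π_1 + 0.24·π_2 + 0.29·π_3 + 0.24·π_4
π_3 = 0.23·π_1 + 0.28·π_2 + 0.22·π_3 + 0.29·π_4
Solving with the normalization constraint gives π = (0.2388, 0.2552, 0.2553, 0.2508).
So the stationary probability of Volatile is 0.2553.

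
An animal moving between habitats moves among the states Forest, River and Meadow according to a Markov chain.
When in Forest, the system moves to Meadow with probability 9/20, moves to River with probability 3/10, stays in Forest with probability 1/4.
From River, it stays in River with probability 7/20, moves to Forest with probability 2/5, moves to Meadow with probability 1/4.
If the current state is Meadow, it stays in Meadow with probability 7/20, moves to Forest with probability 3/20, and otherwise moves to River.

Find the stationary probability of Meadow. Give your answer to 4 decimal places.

0.3387

Let the stationary distribution be π with π = πP and π_1 + π_2 + π_3 = 1.
π_1 = 0.25·π_1 + 0.4·π_2 + 0.15·π_3
π_2 = 0.3·π_1 + 0.35·π_2 + 0.5·π_3
Solving with the normalization constraint gives π = (0.2742, 0.3871, 0.3387).
So the stationary probability of Meadow is 0.3387.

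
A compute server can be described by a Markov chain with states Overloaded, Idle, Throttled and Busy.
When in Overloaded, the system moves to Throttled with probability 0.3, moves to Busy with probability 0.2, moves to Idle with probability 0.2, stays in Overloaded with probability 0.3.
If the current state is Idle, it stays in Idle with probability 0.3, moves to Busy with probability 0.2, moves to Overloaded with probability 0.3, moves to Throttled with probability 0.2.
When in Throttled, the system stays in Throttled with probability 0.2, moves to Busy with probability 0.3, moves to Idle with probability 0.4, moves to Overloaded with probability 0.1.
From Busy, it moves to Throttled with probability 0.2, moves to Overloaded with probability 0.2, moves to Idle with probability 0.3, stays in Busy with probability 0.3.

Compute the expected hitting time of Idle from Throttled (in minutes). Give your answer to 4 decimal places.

Let t(s) be the expected number of minutes to first reach Idle from state s, with t(Idle) = 0. Conditioning on the first minute:
t(Overloaded) = 1 + 0.3·t(Overloaded) + 0.3·t(Throttled) + 0.2·t(Busy)
t(Throttled) = 1 + 0.1·t(Overloaded) + 0.2·t(Throttled) + 0.3·t(Busy)
t(Busy) = 1 + 0.2·t(Overloaded) + 0.2·t(Throttled) + 0.3·t(Busy)
Solving: t(Overloaded) = 3.6364, t(Throttled) = 2.9455, t(Busy) = 3.3091.
Expected minutes from Throttled to Idle: 2.9455.

2.9455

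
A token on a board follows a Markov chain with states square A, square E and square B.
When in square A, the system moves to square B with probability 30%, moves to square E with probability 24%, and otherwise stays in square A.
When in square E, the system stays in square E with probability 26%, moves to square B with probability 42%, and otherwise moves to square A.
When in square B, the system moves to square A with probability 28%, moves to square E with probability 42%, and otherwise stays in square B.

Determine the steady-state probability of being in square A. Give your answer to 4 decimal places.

0.3564

Let the stationary distribution be π with π = πP and π_1 + π_2 + π_3 = 1.
π_1 = 0.46·π_1 + 0.32·π_2 + 0.28·π_3
π_2 = 0.24·π_1 + 0.26·π_2 + 0.42·π_3
Solving with the normalization constraint gives π = (0.3564, 0.3068, 0.3368).
So the stationary probability of square A is 0.3564.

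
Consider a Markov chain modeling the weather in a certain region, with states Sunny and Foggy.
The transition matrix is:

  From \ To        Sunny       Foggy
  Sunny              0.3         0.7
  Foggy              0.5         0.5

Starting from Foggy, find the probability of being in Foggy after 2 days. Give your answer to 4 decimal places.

Sum over the intermediate state after 1 day:
P = P(Foggy→Sunny)·P(Sunny→Foggy) + P(Foggy→Foggy)·P(Foggy→Foggy)
  = 0.5×0.7 + 0.5×0.5
  = 0.3500 + 0.2500 = 0.6000

0.6000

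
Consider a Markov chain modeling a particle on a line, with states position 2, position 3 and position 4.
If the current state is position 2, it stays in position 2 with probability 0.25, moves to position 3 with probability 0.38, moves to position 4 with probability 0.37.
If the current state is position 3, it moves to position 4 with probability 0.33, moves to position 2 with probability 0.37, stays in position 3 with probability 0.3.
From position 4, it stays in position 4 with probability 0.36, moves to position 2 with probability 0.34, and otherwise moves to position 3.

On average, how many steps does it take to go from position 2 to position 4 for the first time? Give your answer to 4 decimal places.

2.8096

Let t(s) be the expected number of steps to first reach position 4 from state s, with t(position 4) = 0. Conditioning on the first step:
t(position 2) = 1 + 0.25·t(position 2) + 0.38·t(position 3)
t(position 3) = 1 + 0.37·t(position 2) + 0.3·t(position 3)
Solving: t(position 2) = 2.8096, t(position 3) = 2.9136.
Expected steps from position 2 to position 4: 2.8096.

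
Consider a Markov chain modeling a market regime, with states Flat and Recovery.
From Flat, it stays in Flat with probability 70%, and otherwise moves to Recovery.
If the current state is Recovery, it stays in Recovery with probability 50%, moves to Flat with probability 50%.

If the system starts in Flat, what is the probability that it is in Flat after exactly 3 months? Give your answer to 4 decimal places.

0.6280

Propagate the distribution vector 3 months from Flat.
After 0 months: (1.0000, 0.0000)
After 1 month: (0.7000, 0.3000)
After 2 months: (0.6400, 0.3600)
After 3 months: (0.6280, 0.3720)
P(in Flat after 3 months) = 0.6280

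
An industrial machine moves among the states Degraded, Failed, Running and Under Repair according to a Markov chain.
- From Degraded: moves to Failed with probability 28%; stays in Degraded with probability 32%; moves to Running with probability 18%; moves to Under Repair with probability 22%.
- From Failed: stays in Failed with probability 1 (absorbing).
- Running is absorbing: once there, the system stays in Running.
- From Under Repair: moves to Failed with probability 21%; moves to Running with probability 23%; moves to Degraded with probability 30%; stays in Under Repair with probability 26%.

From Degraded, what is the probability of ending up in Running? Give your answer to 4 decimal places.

0.4204

Let h(s) be the probability of absorption at Running starting from transient state s. Then h(Running) = 1 and h(Failed) = 0. By first-step analysis:
h(Degraded) = 0.32·h(Degraded) + 0.28·0 + 0.18·1 + 0.22·h(Under Repair)
h(Under Repair) = 0.3·h(Degraded) + 0.21·0 + 0.23·1 + 0.26·h(Under Repair)
Solving: h(Degraded) = 0.4204, h(Under Repair) = 0.4812.
Starting from Degraded, the probability is 0.4204.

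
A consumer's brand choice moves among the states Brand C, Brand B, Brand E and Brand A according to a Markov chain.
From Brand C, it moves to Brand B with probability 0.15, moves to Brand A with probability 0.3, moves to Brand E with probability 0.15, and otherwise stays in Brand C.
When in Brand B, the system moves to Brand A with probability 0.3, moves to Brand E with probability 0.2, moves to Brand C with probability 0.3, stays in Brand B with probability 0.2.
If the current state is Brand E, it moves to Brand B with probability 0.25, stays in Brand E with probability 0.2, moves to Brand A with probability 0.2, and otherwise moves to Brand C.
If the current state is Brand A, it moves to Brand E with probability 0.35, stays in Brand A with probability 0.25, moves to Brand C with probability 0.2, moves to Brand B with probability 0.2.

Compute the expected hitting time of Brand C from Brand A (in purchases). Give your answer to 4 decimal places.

Let t(s) be the expected number of purchases to first reach Brand C from state s, with t(Brand C) = 0. Conditioning on the first purchase:
t(Brand B) = 1 + 0.2·t(Brand B) + 0.2·t(Brand E) + 0.3·t(Brand A)
t(Brand E) = 1 + 0.25·t(Brand B) + 0.2·t(Brand E) + 0.2·t(Brand A)
t(Brand A) = 1 + 0.2·t(Brand B) + 0.35·t(Brand E) + 0.25·t(Brand A)
Solving: t(Brand B) = 3.5004, t(Brand E) = 3.2950, t(Brand A) = 3.8044.
Expected purchases from Brand A to Brand C: 3.8044.

3.8044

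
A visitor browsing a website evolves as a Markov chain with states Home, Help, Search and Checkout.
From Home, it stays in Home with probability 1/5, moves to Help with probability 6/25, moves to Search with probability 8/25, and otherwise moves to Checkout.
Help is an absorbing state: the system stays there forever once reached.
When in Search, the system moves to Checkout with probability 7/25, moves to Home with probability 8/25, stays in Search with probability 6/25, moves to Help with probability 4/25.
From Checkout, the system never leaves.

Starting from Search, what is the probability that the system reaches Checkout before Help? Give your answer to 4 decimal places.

Let h(s) be the probability of absorption at Checkout starting from transient state s. Then h(Checkout) = 1 and h(Help) = 0. By first-step analysis:
h(Home) = 0.2·h(Home) + 0.24·0 + 0.32·h(Search) + 0.24·1
h(Search) = 0.32·h(Home) + 0.16·0 + 0.24·h(Search) + 0.28·1
Solving: h(Home) = 0.5380, h(Search) = 0.5949.
Starting from Search, the probability is 0.5949.

0.5949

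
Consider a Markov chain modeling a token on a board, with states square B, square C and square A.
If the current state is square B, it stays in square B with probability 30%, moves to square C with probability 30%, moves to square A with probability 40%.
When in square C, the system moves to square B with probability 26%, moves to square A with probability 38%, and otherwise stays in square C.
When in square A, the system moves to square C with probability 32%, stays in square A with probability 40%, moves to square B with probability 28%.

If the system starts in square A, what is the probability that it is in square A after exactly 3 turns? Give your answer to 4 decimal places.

0.3935

Propagate the distribution vector 3 turns from square A.
After 0 turns: (0.0000, 0.0000, 1.0000)
After 1 turn: (0.2800, 0.3200, 0.4000)
After 2 turns: (0.2792, 0.3272, 0.3936)
After 3 turns: (0.2790, 0.3275, 0.3935)
P(in square A after 3 turns) = 0.3935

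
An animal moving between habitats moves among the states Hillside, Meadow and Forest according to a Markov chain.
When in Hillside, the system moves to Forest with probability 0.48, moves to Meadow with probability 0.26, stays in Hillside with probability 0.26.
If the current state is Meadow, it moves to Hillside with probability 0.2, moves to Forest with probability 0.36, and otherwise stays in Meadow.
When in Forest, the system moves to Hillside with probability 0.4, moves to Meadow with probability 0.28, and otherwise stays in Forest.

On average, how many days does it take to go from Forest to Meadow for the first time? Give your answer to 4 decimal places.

Let t(s) be the expected number of days to first reach Meadow from state s, with t(Meadow) = 0. Conditioning on the first day:
t(Hillside) = 1 + 0.26·t(Hillside) + 0.48·t(Forest)
t(Forest) = 1 + 0.4·t(Hillside) + 0.32·t(Forest)
Solving: t(Hillside) = 3.7275, t(Forest) = 3.6632.
Expected days from Forest to Meadow: 3.6632.

3.6632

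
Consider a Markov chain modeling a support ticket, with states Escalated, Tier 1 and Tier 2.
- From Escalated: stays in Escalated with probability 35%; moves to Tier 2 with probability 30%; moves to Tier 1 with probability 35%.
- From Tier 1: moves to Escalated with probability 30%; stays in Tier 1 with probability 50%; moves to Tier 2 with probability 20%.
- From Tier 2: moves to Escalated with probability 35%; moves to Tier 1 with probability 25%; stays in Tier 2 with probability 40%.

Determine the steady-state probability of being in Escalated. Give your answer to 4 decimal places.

Let the stationary distribution be π with π = πP and π_1 + π_2 + π_3 = 1.
π_1 = 0.35·π_1 + 0.3·π_2 + 0.35·π_3
π_2 = 0.35·π_1 + 0.5·π_2 + 0.25·π_3
Solving with the normalization constraint gives π = (0.3311, 0.3775, 0.2914).
So the stationary probability of Escalated is 0.3311.

0.3311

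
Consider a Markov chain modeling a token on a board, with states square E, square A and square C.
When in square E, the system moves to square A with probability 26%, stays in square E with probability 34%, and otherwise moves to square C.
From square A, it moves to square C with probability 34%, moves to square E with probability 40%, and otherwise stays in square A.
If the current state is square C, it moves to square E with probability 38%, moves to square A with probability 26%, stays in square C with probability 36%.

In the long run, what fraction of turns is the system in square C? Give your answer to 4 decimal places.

Let the stationary distribution be π with π = πP and π_1 + π_2 + π_3 = 1.
π_1 = 0.34·π_1 + 0.4·π_2 + 0.38·π_3
π_2 = 0.26·π_1 + 0.26·π_2 + 0.26·π_3
Solving with the normalization constraint gives π = (0.3704, 0.2600, 0.3696).
So the stationary probability of square C is 0.3696.

0.3696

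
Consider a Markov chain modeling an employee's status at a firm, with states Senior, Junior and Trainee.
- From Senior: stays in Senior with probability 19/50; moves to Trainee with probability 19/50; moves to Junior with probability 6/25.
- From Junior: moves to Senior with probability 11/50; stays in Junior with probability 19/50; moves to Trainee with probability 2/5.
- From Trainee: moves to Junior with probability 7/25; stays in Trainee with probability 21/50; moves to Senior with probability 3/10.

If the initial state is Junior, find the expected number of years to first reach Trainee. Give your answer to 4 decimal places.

2.5332

Let t(s) be the expected number of years to first reach Trainee from state s, with t(Trainee) = 0. Conditioning on the first year:
t(Senior) = 1 + 0.38·t(Senior) + 0.24·t(Junior)
t(Junior) = 1 + 0.22·t(Senior) + 0.38·t(Junior)
Solving: t(Senior) = 2.5935, t(Junior) = 2.5332.
Expected years from Junior to Trainee: 2.5332.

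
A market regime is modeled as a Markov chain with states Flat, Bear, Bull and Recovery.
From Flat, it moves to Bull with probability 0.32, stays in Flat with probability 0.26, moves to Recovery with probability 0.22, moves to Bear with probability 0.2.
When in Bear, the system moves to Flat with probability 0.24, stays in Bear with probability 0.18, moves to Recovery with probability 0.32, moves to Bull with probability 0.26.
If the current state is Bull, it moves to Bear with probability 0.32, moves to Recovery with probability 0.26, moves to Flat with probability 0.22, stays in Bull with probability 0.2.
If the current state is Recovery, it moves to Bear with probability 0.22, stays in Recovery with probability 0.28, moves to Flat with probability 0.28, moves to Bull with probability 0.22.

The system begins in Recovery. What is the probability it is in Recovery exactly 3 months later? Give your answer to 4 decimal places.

0.2689

Propagate the distribution vector 3 months from Recovery.
After 0 months: (0.0000, 0.0000, 0.0000, 1.0000)
After 1 month: (0.2800, 0.2200, 0.2200, 0.2800)
After 2 months: (0.2524, 0.2276, 0.2524, 0.2676)
After 3 months: (0.2507, 0.2311, 0.2493, 0.2689)
P(in Recovery after 3 months) = 0.2689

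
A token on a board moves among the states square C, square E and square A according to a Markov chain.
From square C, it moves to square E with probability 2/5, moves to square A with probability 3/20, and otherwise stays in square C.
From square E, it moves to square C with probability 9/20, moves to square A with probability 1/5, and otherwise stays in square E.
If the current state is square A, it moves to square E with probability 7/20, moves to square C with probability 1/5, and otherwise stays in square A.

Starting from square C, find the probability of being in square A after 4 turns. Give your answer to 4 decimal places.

Propagate the distribution vector 4 turns from square C.
After 0 turns: (1.0000, 0.0000, 0.0000)
After 1 turn: (0.4500, 0.4000, 0.1500)
After 2 turns: (0.4125, 0.3725, 0.2150)
After 3 turns: (0.3963, 0.3706, 0.2331)
After 4 turns: (0.3917, 0.3698, 0.2385)
P(in square A after 4 turns) = 0.2385

0.2385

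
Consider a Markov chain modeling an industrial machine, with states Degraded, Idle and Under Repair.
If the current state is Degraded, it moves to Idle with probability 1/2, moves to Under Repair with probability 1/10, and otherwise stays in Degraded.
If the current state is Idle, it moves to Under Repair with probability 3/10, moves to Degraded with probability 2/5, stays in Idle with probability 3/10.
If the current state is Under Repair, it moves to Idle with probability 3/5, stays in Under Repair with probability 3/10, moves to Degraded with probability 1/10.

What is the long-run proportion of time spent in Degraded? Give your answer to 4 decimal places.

0.3298

Let the stationary distribution be π with π = πP and π_1 + π_2 + π_3 = 1.
π_1 = 0.4·π_1 + 0.4·π_2 + 0.1·π_3
π_2 = 0.5·π_1 + 0.3·π_2 + 0.6·π_3
Solving with the normalization constraint gives π = (0.3298, 0.4362, 0.2340).
So the stationary probability of Degraded is 0.3298.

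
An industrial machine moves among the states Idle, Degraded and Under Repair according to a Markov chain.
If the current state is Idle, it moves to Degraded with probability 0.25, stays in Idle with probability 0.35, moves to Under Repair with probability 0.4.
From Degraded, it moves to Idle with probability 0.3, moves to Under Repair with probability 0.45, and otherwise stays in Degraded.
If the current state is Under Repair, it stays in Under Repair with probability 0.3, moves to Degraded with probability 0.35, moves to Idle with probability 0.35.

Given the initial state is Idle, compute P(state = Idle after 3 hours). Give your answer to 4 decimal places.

0.3355

Propagate the distribution vector 3 hours from Idle.
After 0 hours: (1.0000, 0.0000, 0.0000)
After 1 hour: (0.3500, 0.2500, 0.4000)
After 2 hours: (0.3375, 0.2900, 0.3725)
After 3 hours: (0.3355, 0.2873, 0.3773)
P(in Idle after 3 hours) = 0.3355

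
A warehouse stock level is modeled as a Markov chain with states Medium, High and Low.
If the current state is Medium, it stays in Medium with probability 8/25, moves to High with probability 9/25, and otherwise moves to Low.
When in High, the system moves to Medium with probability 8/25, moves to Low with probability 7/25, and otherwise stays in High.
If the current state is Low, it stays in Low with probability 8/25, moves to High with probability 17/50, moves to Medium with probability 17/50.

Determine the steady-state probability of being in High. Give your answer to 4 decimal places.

0.3686

Let the stationary distribution be π with π = πP and π_1 + π_2 + π_3 = 1.
π_1 = 0.32·π_1 + 0.32·π_2 + 0.34·π_3
π_2 = 0.36·π_1 + 0.4·π_2 + 0.34·π_3
Solving with the normalization constraint gives π = (0.3261, 0.3686, 0.3053).
So the stationary probability of High is 0.3686.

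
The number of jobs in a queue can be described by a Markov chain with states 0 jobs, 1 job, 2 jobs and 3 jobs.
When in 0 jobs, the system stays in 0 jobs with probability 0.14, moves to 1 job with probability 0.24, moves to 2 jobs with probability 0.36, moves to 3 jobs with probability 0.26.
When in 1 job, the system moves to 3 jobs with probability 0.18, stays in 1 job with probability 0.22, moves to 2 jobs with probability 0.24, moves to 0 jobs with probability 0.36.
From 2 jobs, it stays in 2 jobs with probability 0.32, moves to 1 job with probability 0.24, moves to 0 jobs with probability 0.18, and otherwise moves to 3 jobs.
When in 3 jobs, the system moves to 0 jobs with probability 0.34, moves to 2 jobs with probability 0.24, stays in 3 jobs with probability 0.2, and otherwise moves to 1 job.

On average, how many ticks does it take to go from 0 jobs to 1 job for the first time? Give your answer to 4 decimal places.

4.2536

Let t(s) be the expected number of ticks to first reach 1 job from state s, with t(1 job) = 0. Conditioning on the first tick:
t(0 jobs) = 1 + 0.14·t(0 jobs) + 0.36·t(2 jobs) + 0.26·t(3 jobs)
t(2 jobs) = 1 + 0.18·t(0 jobs) + 0.32·t(2 jobs) + 0.26·t(3 jobs)
t(3 jobs) = 1 + 0.34·t(0 jobs) + 0.24·t(2 jobs) + 0.2·t(3 jobs)
Solving: t(0 jobs) = 4.2536, t(2 jobs) = 4.2536, t(3 jobs) = 4.3339.
Expected ticks from 0 jobs to 1 job: 4.2536.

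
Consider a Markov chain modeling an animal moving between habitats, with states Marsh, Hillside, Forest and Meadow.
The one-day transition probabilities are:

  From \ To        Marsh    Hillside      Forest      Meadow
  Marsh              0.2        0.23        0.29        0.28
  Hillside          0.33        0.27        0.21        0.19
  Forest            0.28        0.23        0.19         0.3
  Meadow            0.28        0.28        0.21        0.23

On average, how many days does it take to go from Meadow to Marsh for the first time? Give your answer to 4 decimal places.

Let t(s) be the expected number of days to first reach Marsh from state s, with t(Marsh) = 0. Conditioning on the first day:
t(Hillside) = 1 + 0.27·t(Hillside) + 0.21·t(Forest) + 0.19·t(Meadow)
t(Forest) = 1 + 0.23·t(Hillside) + 0.19·t(Forest) + 0.3·t(Meadow)
t(Meadow) = 1 + 0.28·t(Hillside) + 0.21·t(Forest) + 0.23·t(Meadow)
Solving: t(Hillside) = 3.2401, t(Forest) = 3.4171, t(Meadow) = 3.4089.
Expected days from Meadow to Marsh: 3.4089.

3.4089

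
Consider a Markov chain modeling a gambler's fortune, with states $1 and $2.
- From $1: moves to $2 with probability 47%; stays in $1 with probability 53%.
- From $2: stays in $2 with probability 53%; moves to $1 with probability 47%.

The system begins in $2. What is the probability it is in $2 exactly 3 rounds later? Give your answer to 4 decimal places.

Propagate the distribution vector 3 rounds from $2.
After 0 rounds: (0.0000, 1.0000)
After 1 round: (0.4700, 0.5300)
After 2 rounds: (0.4982, 0.5018)
After 3 rounds: (0.4999, 0.5001)
P(in $2 after 3 rounds) = 0.5001

0.5001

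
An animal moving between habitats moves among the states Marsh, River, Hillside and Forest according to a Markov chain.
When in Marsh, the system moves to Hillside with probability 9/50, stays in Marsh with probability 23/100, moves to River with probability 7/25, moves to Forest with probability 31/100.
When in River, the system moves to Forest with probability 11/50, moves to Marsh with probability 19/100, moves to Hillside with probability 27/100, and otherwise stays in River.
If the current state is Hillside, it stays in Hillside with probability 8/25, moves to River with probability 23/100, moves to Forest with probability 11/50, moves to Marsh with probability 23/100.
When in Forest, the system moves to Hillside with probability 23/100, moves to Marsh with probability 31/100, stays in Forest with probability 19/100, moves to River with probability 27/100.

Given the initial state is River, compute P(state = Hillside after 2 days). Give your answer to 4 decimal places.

Propagate the distribution vector 2 days from River.
After 0 days: (0.0000, 1.0000, 0.0000, 0.0000)
After 1 day: (0.1900, 0.3200, 0.2700, 0.2200)
After 2 days: (0.2348, 0.2771, 0.2576, 0.2305)
P(in Hillside after 2 days) = 0.2576

0.2576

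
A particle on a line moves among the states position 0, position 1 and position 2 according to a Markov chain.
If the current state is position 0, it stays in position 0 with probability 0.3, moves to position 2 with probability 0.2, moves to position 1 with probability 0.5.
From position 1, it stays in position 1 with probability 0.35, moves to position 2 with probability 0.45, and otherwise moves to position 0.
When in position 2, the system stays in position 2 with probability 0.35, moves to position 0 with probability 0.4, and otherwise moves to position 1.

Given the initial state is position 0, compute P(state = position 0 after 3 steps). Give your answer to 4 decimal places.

0.2980

Propagate the distribution vector 3 steps from position 0.
After 0 steps: (1.0000, 0.0000, 0.0000)
After 1 step: (0.3000, 0.5000, 0.2000)
After 2 steps: (0.2700, 0.3750, 0.3550)
After 3 steps: (0.2980, 0.3550, 0.3470)
P(in position 0 after 3 steps) = 0.2980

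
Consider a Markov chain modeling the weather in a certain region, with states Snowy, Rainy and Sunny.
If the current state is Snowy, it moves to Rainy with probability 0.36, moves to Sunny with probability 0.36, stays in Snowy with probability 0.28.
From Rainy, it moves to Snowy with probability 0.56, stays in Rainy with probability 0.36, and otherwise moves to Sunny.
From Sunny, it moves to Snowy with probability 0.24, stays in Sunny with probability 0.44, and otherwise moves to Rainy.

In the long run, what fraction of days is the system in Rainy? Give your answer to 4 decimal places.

0.3486

Let the stationary distribution be π with π = πP and π_1 + π_2 + π_3 = 1.
π_1 = 0.28·π_1 + 0.56·π_2 + 0.24·π_3
π_2 = 0.36·π_1 + 0.36·π_2 + 0.32·π_3
Solving with the normalization constraint gives π = (0.3662, 0.3486, 0.2852).
So the stationary probability of Rainy is 0.3486.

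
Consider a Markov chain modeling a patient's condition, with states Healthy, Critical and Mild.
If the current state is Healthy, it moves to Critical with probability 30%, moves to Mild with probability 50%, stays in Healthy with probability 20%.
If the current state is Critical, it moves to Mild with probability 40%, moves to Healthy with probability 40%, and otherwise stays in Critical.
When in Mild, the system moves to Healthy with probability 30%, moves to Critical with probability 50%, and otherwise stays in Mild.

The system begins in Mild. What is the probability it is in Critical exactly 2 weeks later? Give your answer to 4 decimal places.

0.2900

Sum over the intermediate state after 1 week:
P = P(Mild→Healthy)·P(Healthy→Critical) + P(Mild→Critical)·P(Critical→Critical) + P(Mild→Mild)·P(Mild→Critical)
  = 0.3×0.3 + 0.5×0.2 + 0.2×0.5
  = 0.0900 + 0.1000 + 0.1000 = 0.2900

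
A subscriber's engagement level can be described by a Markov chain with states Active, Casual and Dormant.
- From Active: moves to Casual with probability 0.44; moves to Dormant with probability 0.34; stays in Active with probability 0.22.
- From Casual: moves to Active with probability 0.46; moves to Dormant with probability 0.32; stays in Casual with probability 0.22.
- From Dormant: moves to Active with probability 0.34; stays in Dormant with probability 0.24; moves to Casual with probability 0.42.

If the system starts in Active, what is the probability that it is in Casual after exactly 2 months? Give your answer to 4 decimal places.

0.3364

Sum over the intermediate state after 1 month:
P = P(Active→Active)·P(Active→Casual) + P(Active→Casual)·P(Casual→Casual) + P(Active→Dormant)·P(Dormant→Casual)
  = 0.22×0.44 + 0.44×0.22 + 0.34×0.42
  = 0.0968 + 0.0968 + 0.1428 = 0.3364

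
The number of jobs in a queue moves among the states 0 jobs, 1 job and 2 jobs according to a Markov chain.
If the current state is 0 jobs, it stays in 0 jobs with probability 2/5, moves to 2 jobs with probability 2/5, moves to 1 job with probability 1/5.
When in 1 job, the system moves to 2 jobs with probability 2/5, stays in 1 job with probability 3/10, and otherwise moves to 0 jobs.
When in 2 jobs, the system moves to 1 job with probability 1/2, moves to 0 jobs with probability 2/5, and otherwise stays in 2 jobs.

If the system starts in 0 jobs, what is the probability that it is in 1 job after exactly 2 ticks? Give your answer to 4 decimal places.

0.3400

Sum over the intermediate state after 1 tick:
P = P(0 jobs→0 jobs)·P(0 jobs→1 job) + P(0 jobs→1 job)·P(1 job→1 job) + P(0 jobs→2 jobs)·P(2 jobs→1 job)
  = 0.4×0.2 + 0.2×0.3 + 0.4×0.5
  = 0.0800 + 0.0600 + 0.2000 = 0.3400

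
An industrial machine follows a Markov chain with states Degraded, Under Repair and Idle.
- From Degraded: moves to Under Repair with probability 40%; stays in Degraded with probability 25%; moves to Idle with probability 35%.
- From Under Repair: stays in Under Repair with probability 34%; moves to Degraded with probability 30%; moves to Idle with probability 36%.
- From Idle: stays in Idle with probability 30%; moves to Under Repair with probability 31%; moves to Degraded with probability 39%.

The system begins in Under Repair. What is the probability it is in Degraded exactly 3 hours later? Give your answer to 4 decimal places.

Propagate the distribution vector 3 hours from Under Repair.
After 0 hours: (0.0000, 1.0000, 0.0000)
After 1 hour: (0.3000, 0.3400, 0.3600)
After 2 hours: (0.3174, 0.3472, 0.3354)
After 3 hours: (0.3143, 0.3490, 0.3367)
P(in Degraded after 3 hours) = 0.3143

0.3143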